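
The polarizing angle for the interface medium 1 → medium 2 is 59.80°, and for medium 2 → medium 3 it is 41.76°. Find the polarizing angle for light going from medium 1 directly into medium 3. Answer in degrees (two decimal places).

tan θ_B(1→2) = n₂/n₁ = tan 59.80° = 1.7182.
tan θ_B(2→3) = n₃/n₂ = tan 41.76° = 0.8928.
Multiplying, n₃/n₁ = 1.7182 × 0.8928 = 1.5341, and θ_B(1→3) = arctan 1.5341 = 56.90°.

θ_B ≈ 56.90°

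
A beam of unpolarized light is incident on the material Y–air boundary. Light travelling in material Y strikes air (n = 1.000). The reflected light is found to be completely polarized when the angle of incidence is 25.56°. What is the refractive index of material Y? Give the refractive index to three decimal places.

At the polarizing angle, tan θ_B = n₂/n₁ with n₁ on the incident side (material Y) and n₂ on the transmitted side (air).
n₁ = n₂ / tan θ_B = 1.000 / tan 25.56° = 2.091.

n ≈ 2.091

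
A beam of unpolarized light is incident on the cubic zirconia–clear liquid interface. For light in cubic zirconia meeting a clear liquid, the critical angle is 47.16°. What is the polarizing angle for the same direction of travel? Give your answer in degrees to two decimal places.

θ_B ≈ 36.25°

n₂/n₁ = sin θ_c = sin 47.16° = 0.7333.
tan θ_B equals the same ratio, so θ_B = arctan(0.7333) = 36.25°.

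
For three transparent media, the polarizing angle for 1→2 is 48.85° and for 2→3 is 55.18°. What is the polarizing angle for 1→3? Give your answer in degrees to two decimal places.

tan θ_B(1→2) = n₂/n₁ = tan 48.85° = 1.1443.
tan θ_B(2→3) = n₃/n₂ = tan 55.18° = 1.4377.
So n₃/n₁ = (n₂/n₁)(n₃/n₂) = 1.1443 × 1.4377 = 1.6452.
θ_B(1→3) = arctan(1.6452) = 58.71°.

θ_B ≈ 58.71°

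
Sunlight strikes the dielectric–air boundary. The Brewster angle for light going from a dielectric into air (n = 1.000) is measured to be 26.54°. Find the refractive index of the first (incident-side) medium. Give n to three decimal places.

Full polarization of the reflected beam means tan θ_B = n₂/n₁, where n₁ is the incident medium (a dielectric).
n₁ = n₂ / tan θ_B = 1.000 / tan 26.54° = 2.002.

n ≈ 2.002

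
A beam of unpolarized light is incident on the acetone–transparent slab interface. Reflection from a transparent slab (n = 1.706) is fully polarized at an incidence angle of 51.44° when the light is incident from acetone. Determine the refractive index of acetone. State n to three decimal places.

At the Brewster angle, tan θ_B = n₂/n₁ with n₁ on the incident side (acetone) and n₂ on the transmitted side (a transparent slab).
n₁ = n₂ / tan θ_B = 1.706 / tan 51.44° = 1.360.

n ≈ 1.360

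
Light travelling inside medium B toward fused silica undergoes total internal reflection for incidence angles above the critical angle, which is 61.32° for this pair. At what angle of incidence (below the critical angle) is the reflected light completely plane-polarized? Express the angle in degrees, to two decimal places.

sin θ_c = n₂/n₁, so n₂/n₁ = sin 61.32° = 0.8773.
Brewster: tan θ_B = n₂/n₁ = 0.8773.
θ_B = arctan(0.8773) = 41.26°.

θ_B ≈ 41.26°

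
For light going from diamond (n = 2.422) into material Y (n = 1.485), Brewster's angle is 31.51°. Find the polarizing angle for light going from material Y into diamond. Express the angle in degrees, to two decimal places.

θ_B' ≈ 58.49°

tan θ_B' = n₁/n₂ = 1/tan θ_B, so θ_B' = 90° − θ_B.
θ_B' = 90° − 31.51° = 58.49°.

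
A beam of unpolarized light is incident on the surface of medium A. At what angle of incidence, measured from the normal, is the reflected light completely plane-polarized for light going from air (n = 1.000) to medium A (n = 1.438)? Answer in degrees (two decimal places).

Brewster's condition: tan θ_B = n₂/n₁ = 1.438/1.000 = 1.4380.
θ_B = arctan(1.4380) = 55.18°.

θ_B ≈ 55.18°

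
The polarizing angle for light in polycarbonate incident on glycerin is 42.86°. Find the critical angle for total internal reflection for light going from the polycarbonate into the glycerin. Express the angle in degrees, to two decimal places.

tan θ_B = n₂/n₁ = tan 42.86° = 0.9280.
Total internal reflection: sin θ_c = n₂/n₁ = 0.9280.
θ_c = arcsin(0.9280) = 68.12°.

θ_c ≈ 68.12°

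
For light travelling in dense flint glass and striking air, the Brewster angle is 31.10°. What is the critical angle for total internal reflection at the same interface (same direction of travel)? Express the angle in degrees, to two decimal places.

n₂/n₁ = tan 31.10° = 0.6032; the critical angle satisfies sin θ_c = n₂/n₁.
θ_c = arcsin(0.6032) = 37.10°.

θ_c ≈ 37.10°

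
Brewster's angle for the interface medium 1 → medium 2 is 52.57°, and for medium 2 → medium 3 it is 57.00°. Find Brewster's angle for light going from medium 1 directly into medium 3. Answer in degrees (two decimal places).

θ_B ≈ 63.57°

tan θ_B(1→2) = n₂/n₁ = tan 52.57° = 1.3065.
tan θ_B(2→3) = n₃/n₂ = tan 57.00° = 1.5399.
Multiplying, n₃/n₁ = 1.3065 × 1.5399 = 2.0119, and θ_B(1→3) = arctan 2.0119 = 63.57°.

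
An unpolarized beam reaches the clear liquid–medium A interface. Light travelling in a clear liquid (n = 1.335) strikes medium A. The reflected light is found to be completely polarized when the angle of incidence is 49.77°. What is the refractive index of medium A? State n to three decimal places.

Brewster's law: tan θ_B = n₂/n₁ (light incident in a clear liquid, refracted into medium A).
n₂ = n₁ tan θ_B = 1.335 × tan 49.77° = 1.578.

n ≈ 1.578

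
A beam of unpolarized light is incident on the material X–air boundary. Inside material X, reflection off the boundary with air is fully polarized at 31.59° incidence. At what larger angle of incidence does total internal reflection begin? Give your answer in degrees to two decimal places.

n₂/n₁ = tan 31.59° = 0.6150; the critical angle satisfies sin θ_c = n₂/n₁.
θ_c = arcsin(0.6150) = 37.95°.

θ_c ≈ 37.95°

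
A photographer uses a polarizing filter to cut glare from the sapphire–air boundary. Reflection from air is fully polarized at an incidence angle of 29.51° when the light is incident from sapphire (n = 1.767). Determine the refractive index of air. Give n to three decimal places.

Brewster's law: tan θ_B = n₂/n₁ (light incident in sapphire, refracted into air).
n₂ = n₁ tan θ_B = 1.767 × tan 29.51° = 1.000.

n ≈ 1.000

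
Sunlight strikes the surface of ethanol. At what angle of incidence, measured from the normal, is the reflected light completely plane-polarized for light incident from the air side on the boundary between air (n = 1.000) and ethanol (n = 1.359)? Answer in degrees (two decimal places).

θ_B ≈ 53.65°

tan θ_B = n₂/n₁ = 1.359/1.000 = 1.3590.
So θ_B = arctan 1.3590 = 53.65°.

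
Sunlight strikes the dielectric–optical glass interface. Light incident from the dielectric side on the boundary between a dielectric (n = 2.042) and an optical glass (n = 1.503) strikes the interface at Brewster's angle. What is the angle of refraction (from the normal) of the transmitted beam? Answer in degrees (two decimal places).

θ_B = arctan(n₂/n₁) = arctan(1.503/2.042) = 36.35°.
The refracted ray is perpendicular to the reflected ray, so θ_t = 90° − θ_B = 53.65°.

θ_t ≈ 53.65°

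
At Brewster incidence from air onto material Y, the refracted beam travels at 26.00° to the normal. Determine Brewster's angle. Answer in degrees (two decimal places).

θ_B ≈ 64.00°

Brewster's condition makes the reflected and refracted beams perpendicular: θ_B + θ_t = 90°.
So θ_B = 90° − θ_t = 90° − 26.00° = 64.00°.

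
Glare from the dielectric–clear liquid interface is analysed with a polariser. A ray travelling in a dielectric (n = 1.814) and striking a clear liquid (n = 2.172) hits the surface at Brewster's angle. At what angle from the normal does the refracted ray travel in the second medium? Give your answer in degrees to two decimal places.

θ_B = arctan(n₂/n₁) = arctan(2.172/1.814) = 50.13°.
At Brewster's angle the reflected and refracted rays are perpendicular, so θ_t = 90° − θ_B = 90° − 50.13° = 39.87°.

θ_t ≈ 39.87°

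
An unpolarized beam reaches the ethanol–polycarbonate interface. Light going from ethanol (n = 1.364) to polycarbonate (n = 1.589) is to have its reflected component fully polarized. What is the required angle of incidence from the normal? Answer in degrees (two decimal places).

θ_B ≈ 49.36°

Brewster's condition: tan θ_B = n₂/n₁ = 1.589/1.364 = 1.1650. Taking the arctangent, θ_B = 49.36°.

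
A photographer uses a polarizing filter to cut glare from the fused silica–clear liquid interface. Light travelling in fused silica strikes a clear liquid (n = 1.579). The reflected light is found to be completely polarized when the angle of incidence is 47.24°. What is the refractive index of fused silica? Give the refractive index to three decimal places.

Brewster's law: tan θ_B = n₂/n₁ (light incident in fused silica, refracted into a clear liquid).
n₁ = n₂ / tan θ_B = 1.579 / tan 47.24° = 1.460.

n ≈ 1.460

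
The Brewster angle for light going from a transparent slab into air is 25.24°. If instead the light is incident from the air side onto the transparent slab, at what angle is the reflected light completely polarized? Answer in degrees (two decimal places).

θ_B' ≈ 64.76°

tan θ_B' = n₁/n₂ = 1/tan θ_B, so θ_B' = 90° − θ_B.
θ_B' = 90° − 25.24° = 64.76°.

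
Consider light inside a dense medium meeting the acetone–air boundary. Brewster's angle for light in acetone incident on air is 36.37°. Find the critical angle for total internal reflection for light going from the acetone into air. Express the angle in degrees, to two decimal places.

θ_c ≈ 47.43°

n₂/n₁ = tan 36.37° = 0.7365; the critical angle satisfies sin θ_c = n₂/n₁.
θ_c = arcsin(0.7365) = 47.43°.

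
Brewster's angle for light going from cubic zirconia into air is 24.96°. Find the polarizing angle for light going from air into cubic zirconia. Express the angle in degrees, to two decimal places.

Reversing the direction swaps n₁ and n₂, so tan θ_B' = 1/tan θ_B and θ_B' = 90° − θ_B.
Hence θ_B' = 90° − 24.96° = 65.04°.

θ_B' ≈ 65.04°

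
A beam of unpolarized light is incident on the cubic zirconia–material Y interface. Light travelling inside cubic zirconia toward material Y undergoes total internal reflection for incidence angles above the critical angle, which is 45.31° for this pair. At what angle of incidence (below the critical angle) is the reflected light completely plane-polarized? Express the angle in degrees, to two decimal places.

θ_B ≈ 35.41°

n₂/n₁ = sin θ_c = sin 45.31° = 0.7109.
tan θ_B equals the same ratio, so θ_B = arctan(0.7109) = 35.41°.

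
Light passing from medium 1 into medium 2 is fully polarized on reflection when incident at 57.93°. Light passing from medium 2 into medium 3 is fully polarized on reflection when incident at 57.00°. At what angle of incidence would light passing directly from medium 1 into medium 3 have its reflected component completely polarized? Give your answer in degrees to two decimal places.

θ_B ≈ 67.86°

tan θ_B(1→2) = n₂/n₁ = tan 57.93° = 1.5960.
tan θ_B(2→3) = n₃/n₂ = tan 57.00° = 1.5399.
So n₃/n₁ = (n₂/n₁)(n₃/n₂) = 1.5960 × 1.5399 = 2.4576.
θ_B(1→3) = arctan(2.4576) = 67.86°.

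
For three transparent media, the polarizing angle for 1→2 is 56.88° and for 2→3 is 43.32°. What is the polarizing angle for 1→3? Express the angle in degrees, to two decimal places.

tan θ_B(1→2) = n₂/n₁ = tan 56.88° = 1.5328.
tan θ_B(2→3) = n₃/n₂ = tan 43.32° = 0.9430.
So n₃/n₁ = (n₂/n₁)(n₃/n₂) = 1.5328 × 0.9430 = 1.4455.
θ_B(1→3) = arctan(1.4455) = 55.32°.

θ_B ≈ 55.32°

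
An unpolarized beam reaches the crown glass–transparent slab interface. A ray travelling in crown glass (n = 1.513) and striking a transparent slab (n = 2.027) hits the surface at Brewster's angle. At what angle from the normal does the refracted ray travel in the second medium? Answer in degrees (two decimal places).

θ_t ≈ 36.74°

First find Brewster's angle: tan θ_B = 2.027/1.513 = 1.3397, giving θ_B = 53.26°.
The refracted ray is perpendicular to the reflected ray, so θ_t = 90° − θ_B = 36.74°.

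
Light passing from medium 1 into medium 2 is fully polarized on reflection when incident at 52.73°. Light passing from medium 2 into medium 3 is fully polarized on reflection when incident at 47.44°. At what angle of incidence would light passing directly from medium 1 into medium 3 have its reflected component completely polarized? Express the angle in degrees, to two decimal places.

n₂/n₁ = tan 52.73° = 1.3141 and n₃/n₂ = tan 47.44° = 1.0890.
n₃/n₁ = 1.4311. Then tan θ_B(1→3) = n₃/n₁, so θ_B(1→3) = arctan(1.4311) = 55.06°.

θ_B ≈ 55.06°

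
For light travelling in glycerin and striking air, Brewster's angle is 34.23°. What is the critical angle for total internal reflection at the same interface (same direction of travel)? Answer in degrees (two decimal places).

tan θ_B = n₂/n₁ = tan 34.23° = 0.6804.
Total internal reflection: sin θ_c = n₂/n₁ = 0.6804.
θ_c = arcsin(0.6804) = 42.87°.

θ_c ≈ 42.87°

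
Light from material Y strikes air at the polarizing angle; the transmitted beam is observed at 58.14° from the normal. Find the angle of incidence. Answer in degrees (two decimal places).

θ_B ≈ 31.86°

At Brewster's angle the reflected and refracted rays are perpendicular, so θ_B + θ_t = 90°.
θ_B = 90° − 58.14° = 31.86°.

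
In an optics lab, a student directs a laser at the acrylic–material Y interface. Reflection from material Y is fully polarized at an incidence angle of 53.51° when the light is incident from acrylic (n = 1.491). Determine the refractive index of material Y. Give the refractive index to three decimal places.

At Brewster's angle, tan θ_B = n₂/n₁ with n₁ on the incident side (acrylic) and n₂ on the transmitted side (material Y).
n₂ = n₁ tan θ_B = 1.491 × tan 53.51° = 2.016.

n ≈ 2.016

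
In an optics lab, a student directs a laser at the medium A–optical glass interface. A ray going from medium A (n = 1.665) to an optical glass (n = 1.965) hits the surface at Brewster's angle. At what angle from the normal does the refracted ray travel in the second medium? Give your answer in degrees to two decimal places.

tan θ_B = n₂/n₁ = 1.965/1.665 = 1.1802, so θ_B = 49.72°.
At Brewster's angle the reflected and refracted rays are perpendicular, so θ_t = 90° − θ_B = 90° − 49.72° = 40.28°.

θ_t ≈ 40.28°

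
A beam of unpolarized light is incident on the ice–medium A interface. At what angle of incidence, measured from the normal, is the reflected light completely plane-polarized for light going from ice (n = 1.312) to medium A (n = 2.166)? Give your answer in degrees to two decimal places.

θ_B ≈ 58.80°

Brewster's condition: tan θ_B = n₂/n₁ = 2.166/1.312 = 1.6509.
So θ_B = arctan 1.6509 = 58.80°.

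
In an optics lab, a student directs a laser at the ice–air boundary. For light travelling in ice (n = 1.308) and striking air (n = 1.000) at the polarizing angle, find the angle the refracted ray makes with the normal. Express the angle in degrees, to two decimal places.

θ_t ≈ 52.60°

θ_B = arctan(n₂/n₁) = arctan(1.000/1.308) = 37.40°.
At Brewster's angle the reflected and refracted rays are perpendicular, so θ_t = 90° − θ_B = 90° − 37.40° = 52.60°.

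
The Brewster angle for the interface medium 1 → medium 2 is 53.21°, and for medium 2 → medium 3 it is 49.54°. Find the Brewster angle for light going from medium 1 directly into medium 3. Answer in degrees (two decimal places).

tan θ_B(1→2) = n₂/n₁ = tan 53.21° = 1.3372.
tan θ_B(2→3) = n₃/n₂ = tan 49.54° = 1.1725.
n₃/n₁ = 1.5679. Then tan θ_B(1→3) = n₃/n₁, so θ_B(1→3) = arctan(1.5679) = 57.47°.

θ_B ≈ 57.47°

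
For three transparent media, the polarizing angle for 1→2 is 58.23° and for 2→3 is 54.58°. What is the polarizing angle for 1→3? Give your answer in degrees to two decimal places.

θ_B ≈ 66.23°

tan θ_B(1→2) = n₂/n₁ = tan 58.23° = 1.6147.
tan θ_B(2→3) = n₃/n₂ = tan 54.58° = 1.4061.
So n₃/n₁ = (n₂/n₁)(n₃/n₂) = 1.6147 × 1.4061 = 2.2705.
θ_B(1→3) = arctan(2.2705) = 66.23°.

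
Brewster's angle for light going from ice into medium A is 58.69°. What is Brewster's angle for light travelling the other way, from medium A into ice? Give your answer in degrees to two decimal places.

tan θ_B' = n₁/n₂ = 1/tan θ_B, so θ_B' = 90° − θ_B.
θ_B' = 90° − 58.69° = 31.31°.

θ_B' ≈ 31.31°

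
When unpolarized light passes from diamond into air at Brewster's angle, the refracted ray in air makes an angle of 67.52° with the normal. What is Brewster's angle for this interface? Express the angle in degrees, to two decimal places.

Brewster's condition makes the reflected and refracted beams perpendicular: θ_B + θ_t = 90°.
θ_B = 90° − 67.52° = 22.48°.

θ_B ≈ 22.48°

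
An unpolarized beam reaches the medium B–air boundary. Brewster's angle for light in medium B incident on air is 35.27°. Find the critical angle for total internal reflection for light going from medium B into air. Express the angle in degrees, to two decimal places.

θ_c ≈ 45.01°

n₂/n₁ = tan 35.27° = 0.7073; the critical angle satisfies sin θ_c = n₂/n₁.
θ_c = arcsin(0.7073) = 45.01°.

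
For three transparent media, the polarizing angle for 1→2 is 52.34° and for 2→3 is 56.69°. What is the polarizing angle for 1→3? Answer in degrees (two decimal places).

tan θ_B(1→2) = n₂/n₁ = tan 52.34° = 1.2957.
tan θ_B(2→3) = n₃/n₂ = tan 56.69° = 1.5218.
So n₃/n₁ = (n₂/n₁)(n₃/n₂) = 1.2957 × 1.5218 = 1.9718.
θ_B(1→3) = arctan(1.9718) = 63.11°.

θ_B ≈ 63.11°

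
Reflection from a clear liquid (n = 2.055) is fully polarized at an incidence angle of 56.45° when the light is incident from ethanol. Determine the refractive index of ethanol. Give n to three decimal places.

n ≈ 1.363

At Brewster's angle, tan θ_B = n₂/n₁ with n₁ on the incident side (ethanol) and n₂ on the transmitted side (a clear liquid).
n₁ = n₂ / tan θ_B = 2.055 / tan 56.45° = 1.363.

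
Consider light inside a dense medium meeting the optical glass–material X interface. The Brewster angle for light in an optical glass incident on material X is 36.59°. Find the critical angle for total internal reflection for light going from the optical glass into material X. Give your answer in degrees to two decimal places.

θ_c ≈ 47.94°

n₂/n₁ = tan 36.59° = 0.7424; the critical angle satisfies sin θ_c = n₂/n₁.
θ_c = arcsin(0.7424) = 47.94°.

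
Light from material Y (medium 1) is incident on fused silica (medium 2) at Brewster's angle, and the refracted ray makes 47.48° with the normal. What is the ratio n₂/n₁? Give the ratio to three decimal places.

θ_B + θ_t = 90°, so θ_B = 90° − 47.48° = 42.52°.
Then n₂/n₁ = tan θ_B = tan 42.52° = 0.917.

n₂/n₁ ≈ 0.917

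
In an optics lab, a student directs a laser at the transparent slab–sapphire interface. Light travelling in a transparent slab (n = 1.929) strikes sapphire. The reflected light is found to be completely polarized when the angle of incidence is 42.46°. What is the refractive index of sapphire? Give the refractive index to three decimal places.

n ≈ 1.765

Full polarization of the reflected beam means tan θ_B = n₂/n₁, where n₁ is the incident medium (a transparent slab).
n₂ = n₁ tan θ_B = 1.929 × tan 42.46° = 1.765.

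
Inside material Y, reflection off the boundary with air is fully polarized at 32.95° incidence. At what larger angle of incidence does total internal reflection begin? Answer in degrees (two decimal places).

θ_c ≈ 40.40°

n₂/n₁ = tan 32.95° = 0.6482; the critical angle satisfies sin θ_c = n₂/n₁.
θ_c = arcsin(0.6482) = 40.40°.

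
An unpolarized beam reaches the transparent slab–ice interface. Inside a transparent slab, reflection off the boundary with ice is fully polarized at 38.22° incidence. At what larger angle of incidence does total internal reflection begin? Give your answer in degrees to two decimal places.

θ_c ≈ 51.95°

tan θ_B = n₂/n₁ = tan 38.22° = 0.7875.
Total internal reflection: sin θ_c = n₂/n₁ = 0.7875.
θ_c = arcsin(0.7875) = 51.95°.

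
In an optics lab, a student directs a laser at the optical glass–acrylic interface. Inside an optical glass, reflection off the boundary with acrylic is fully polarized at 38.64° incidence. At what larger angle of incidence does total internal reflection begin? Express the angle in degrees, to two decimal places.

θ_c ≈ 53.08°

tan θ_B = n₂/n₁ = tan 38.64° = 0.7994.
Total internal reflection: sin θ_c = n₂/n₁ = 0.7994.
θ_c = arcsin(0.7994) = 53.08°.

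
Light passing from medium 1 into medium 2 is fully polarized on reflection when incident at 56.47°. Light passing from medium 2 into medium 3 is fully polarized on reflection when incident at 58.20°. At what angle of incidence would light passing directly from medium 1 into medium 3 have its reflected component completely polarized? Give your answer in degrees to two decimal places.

n₂/n₁ = tan 56.47° = 1.5091 and n₃/n₂ = tan 58.20° = 1.6128.
So n₃/n₁ = (n₂/n₁)(n₃/n₂) = 1.5091 × 1.6128 = 2.4340.
θ_B(1→3) = arctan(2.4340) = 67.66°.

θ_B ≈ 67.66°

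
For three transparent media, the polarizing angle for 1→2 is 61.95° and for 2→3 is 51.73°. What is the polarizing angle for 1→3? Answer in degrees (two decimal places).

θ_B ≈ 67.20°

tan θ_B(1→2) = n₂/n₁ = tan 61.95° = 1.8768.
tan θ_B(2→3) = n₃/n₂ = tan 51.73° = 1.2676.
So n₃/n₁ = (n₂/n₁)(n₃/n₂) = 1.8768 × 1.2676 = 2.3790.
θ_B(1→3) = arctan(2.3790) = 67.20°.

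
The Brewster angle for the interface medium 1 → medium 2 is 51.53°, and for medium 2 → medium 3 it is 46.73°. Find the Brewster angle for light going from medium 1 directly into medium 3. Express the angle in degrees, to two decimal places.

θ_B ≈ 53.20°

n₂/n₁ = tan 51.53° = 1.2585 and n₃/n₂ = tan 46.73° = 1.0623.
Multiplying, n₃/n₁ = 1.2585 × 1.0623 = 1.3369, and θ_B(1→3) = arctan 1.3369 = 53.20°.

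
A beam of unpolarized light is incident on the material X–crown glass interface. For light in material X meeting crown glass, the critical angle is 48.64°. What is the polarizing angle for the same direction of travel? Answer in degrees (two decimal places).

θ_B ≈ 36.89°

At the critical angle sin θ_c = n₂/n₁, giving n₂/n₁ = sin 48.64° = 0.7506.
Then tan θ_B = n₂/n₁ = 0.7506, so θ_B = arctan 0.7506 = 36.89°.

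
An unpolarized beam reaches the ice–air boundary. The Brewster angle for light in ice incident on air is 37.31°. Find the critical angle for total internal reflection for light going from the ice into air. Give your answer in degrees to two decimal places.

θ_c ≈ 49.65°

From Brewster, n₂/n₁ = tan θ_B = tan 37.31° = 0.7621.
Then sin θ_c = n₂/n₁ = 0.7621, so θ_c = arcsin 0.7621 = 49.65°.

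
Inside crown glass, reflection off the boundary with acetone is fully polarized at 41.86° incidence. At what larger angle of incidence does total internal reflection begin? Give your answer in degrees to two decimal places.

n₂/n₁ = tan 41.86° = 0.8960; the critical angle satisfies sin θ_c = n₂/n₁.
θ_c = arcsin(0.8960) = 63.64°.

θ_c ≈ 63.64°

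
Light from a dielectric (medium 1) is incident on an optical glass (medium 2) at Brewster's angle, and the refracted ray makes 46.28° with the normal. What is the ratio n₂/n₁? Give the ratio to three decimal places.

At Brewster incidence θ_B = 90° − θ_t = 90° − 46.28° = 43.72°.
tan θ_B = n₂/n₁, so n₂/n₁ = tan 43.72° = 0.956.

n₂/n₁ ≈ 0.956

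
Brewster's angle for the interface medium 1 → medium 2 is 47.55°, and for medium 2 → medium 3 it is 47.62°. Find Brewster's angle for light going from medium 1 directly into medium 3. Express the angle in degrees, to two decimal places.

tan θ_B(1→2) = n₂/n₁ = tan 47.55° = 1.0932.
tan θ_B(2→3) = n₃/n₂ = tan 47.62° = 1.0959.
Multiplying, n₃/n₁ = 1.0932 × 1.0959 = 1.1981, and θ_B(1→3) = arctan 1.1981 = 50.15°.

θ_B ≈ 50.15°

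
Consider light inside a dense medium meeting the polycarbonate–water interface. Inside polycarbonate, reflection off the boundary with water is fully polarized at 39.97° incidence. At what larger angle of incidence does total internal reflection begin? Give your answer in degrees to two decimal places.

From Brewster, n₂/n₁ = tan θ_B = tan 39.97° = 0.8382.
Then sin θ_c = n₂/n₁ = 0.8382, so θ_c = arcsin 0.8382 = 56.95°.

θ_c ≈ 56.95°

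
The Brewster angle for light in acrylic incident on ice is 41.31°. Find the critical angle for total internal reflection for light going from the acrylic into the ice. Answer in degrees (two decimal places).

θ_c ≈ 61.50°

tan θ_B = n₂/n₁ = tan 41.31° = 0.8788.
Total internal reflection: sin θ_c = n₂/n₁ = 0.8788.
θ_c = arcsin(0.8788) = 61.50°.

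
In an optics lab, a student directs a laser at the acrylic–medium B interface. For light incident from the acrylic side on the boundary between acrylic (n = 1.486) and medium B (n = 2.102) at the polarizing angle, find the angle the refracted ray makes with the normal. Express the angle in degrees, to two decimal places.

θ_t ≈ 35.26°

First find Brewster's angle: tan θ_B = 2.102/1.486 = 1.4145, giving θ_B = 54.74°.
Since θ_B + θ_t = 90° at Brewster incidence, θ_t = 90° − 54.74° = 35.26°.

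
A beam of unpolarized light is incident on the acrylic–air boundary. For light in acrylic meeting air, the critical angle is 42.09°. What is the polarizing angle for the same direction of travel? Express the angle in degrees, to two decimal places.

θ_B ≈ 33.83°

At the critical angle sin θ_c = n₂/n₁, giving n₂/n₁ = sin 42.09° = 0.6703.
Then tan θ_B = n₂/n₁ = 0.6703, so θ_B = arctan 0.6703 = 33.83°.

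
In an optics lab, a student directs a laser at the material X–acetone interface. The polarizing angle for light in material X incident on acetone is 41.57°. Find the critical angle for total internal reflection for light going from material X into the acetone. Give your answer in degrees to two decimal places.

θ_c ≈ 62.49°

From Brewster, n₂/n₁ = tan θ_B = tan 41.57° = 0.8869.
Then sin θ_c = n₂/n₁ = 0.8869, so θ_c = arcsin 0.8869 = 62.49°.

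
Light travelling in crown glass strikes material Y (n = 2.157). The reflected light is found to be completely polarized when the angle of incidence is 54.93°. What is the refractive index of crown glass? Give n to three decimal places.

n ≈ 1.514

At Brewster's angle, tan θ_B = n₂/n₁ with n₁ on the incident side (crown glass) and n₂ on the transmitted side (material Y).
n₁ = n₂ / tan θ_B = 2.157 / tan 54.93° = 1.514.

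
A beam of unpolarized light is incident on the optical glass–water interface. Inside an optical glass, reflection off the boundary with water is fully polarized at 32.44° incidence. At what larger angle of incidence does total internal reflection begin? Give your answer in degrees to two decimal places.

θ_c ≈ 39.46°

tan θ_B = n₂/n₁ = tan 32.44° = 0.6356.
Total internal reflection: sin θ_c = n₂/n₁ = 0.6356.
θ_c = arcsin(0.6356) = 39.46°.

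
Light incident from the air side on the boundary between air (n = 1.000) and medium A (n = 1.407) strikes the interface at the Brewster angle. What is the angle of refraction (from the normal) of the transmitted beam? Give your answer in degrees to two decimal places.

θ_t ≈ 35.40°

θ_B = arctan(n₂/n₁) = arctan(1.407/1.000) = 54.60°.
At Brewster's angle the reflected and refracted rays are perpendicular, so θ_t = 90° − θ_B = 90° − 54.60° = 35.40°.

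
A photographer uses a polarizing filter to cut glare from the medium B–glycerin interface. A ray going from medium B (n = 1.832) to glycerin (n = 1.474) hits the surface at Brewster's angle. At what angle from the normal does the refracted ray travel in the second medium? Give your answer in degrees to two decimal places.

θ_t ≈ 51.18°

tan θ_B = n₂/n₁ = 1.474/1.832 = 0.8046, so θ_B = 38.82°.
The refracted ray is perpendicular to the reflected ray, so θ_t = 90° − θ_B = 51.18°.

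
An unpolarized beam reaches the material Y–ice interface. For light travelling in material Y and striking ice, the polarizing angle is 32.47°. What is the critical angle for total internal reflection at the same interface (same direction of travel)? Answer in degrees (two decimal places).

θ_c ≈ 39.52°

n₂/n₁ = tan 32.47° = 0.6363; the critical angle satisfies sin θ_c = n₂/n₁.
θ_c = arcsin(0.6363) = 39.52°.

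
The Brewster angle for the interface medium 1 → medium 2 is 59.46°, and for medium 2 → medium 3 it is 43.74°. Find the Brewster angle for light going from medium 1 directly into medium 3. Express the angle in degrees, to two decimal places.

tan θ_B(1→2) = n₂/n₁ = tan 59.46° = 1.6950.
tan θ_B(2→3) = n₃/n₂ = tan 43.74° = 0.9570.
n₃/n₁ = 1.6220. Then tan θ_B(1→3) = n₃/n₁, so θ_B(1→3) = arctan(1.6220) = 58.35°.

θ_B ≈ 58.35°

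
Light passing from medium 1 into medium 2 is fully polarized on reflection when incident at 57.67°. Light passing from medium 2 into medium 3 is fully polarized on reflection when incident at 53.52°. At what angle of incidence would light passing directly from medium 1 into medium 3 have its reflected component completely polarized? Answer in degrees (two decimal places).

θ_B ≈ 64.92°

n₂/n₁ = tan 57.67° = 1.5800 and n₃/n₂ = tan 53.52° = 1.3524.
Multiplying, n₃/n₁ = 1.5800 × 1.3524 = 2.1368, and θ_B(1→3) = arctan 2.1368 = 64.92°.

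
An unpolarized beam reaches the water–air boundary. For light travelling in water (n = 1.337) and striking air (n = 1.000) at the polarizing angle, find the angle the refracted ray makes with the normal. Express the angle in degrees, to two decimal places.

θ_t ≈ 53.21°

tan θ_B = n₂/n₁ = 1.000/1.337 = 0.7479, so θ_B = 36.79°.
At Brewster's angle the reflected and refracted rays are perpendicular, so θ_t = 90° − θ_B = 90° − 36.79° = 53.21°.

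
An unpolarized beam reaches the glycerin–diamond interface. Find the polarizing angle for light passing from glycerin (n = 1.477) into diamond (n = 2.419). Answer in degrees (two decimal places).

θ_B ≈ 58.59°

tan θ_B = n₂/n₁ = 2.419/1.477 = 1.6378. Taking the arctangent, θ_B = 58.59°.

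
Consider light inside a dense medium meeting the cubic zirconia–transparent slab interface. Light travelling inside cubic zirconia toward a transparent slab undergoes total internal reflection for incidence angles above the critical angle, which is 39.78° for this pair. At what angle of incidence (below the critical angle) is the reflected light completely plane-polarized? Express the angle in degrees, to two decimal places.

At the critical angle sin θ_c = n₂/n₁, giving n₂/n₁ = sin 39.78° = 0.6398.
Then tan θ_B = n₂/n₁ = 0.6398, so θ_B = arctan 0.6398 = 32.61°.

θ_B ≈ 32.61°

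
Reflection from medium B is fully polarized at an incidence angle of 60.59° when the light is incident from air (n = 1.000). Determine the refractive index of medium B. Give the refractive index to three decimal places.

Brewster's law: tan θ_B = n₂/n₁ (light incident in air, refracted into medium B).
n₂ = n₁ tan θ_B = 1.000 × tan 60.59° = 1.774.

n ≈ 1.774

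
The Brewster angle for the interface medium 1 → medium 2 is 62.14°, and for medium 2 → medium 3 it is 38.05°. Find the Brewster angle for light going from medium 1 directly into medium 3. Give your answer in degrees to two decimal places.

n₂/n₁ = tan 62.14° = 1.8919 and n₃/n₂ = tan 38.05° = 0.7827.
So n₃/n₁ = (n₂/n₁)(n₃/n₂) = 1.8919 × 0.7827 = 1.4807.
θ_B(1→3) = arctan(1.4807) = 55.97°.

θ_B ≈ 55.97°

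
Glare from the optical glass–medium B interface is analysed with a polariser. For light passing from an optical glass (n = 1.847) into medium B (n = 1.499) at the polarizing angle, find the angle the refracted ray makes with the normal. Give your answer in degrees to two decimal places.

tan θ_B = n₂/n₁ = 1.499/1.847 = 0.8116, so θ_B = 39.06°.
Since θ_B + θ_t = 90° at Brewster incidence, θ_t = 90° − 39.06° = 50.94°.

θ_t ≈ 50.94°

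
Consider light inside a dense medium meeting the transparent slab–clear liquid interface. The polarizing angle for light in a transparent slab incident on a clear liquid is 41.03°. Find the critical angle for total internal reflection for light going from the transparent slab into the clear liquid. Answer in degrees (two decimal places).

θ_c ≈ 60.48°

tan θ_B = n₂/n₁ = tan 41.03° = 0.8702.
Total internal reflection: sin θ_c = n₂/n₁ = 0.8702.
θ_c = arcsin(0.8702) = 60.48°.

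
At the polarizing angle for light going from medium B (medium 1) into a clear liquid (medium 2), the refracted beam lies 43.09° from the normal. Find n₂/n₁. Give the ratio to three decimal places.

n₂/n₁ ≈ 1.069

At Brewster incidence θ_B = 90° − θ_t = 90° − 43.09° = 46.91°.
Then n₂/n₁ = tan θ_B = tan 46.91° = 1.069.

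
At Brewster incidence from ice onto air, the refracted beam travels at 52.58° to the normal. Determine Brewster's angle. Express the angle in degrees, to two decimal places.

θ_B ≈ 37.42°

At Brewster's angle the reflected and refracted rays are perpendicular, so θ_B + θ_t = 90°.
So θ_B = 90° − θ_t = 90° − 52.58° = 37.42°.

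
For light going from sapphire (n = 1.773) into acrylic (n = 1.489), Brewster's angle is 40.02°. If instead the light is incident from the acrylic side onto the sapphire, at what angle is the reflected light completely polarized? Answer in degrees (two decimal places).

tan θ_B' = n₁/n₂ = 1/tan θ_B, so θ_B' = 90° − θ_B.
θ_B' = 90° − 40.02° = 49.98°.

θ_B' ≈ 49.98°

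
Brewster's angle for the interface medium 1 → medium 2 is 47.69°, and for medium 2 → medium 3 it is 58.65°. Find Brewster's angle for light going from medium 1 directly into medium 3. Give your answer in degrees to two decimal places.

n₂/n₁ = tan 47.69° = 1.0986 and n₃/n₂ = tan 58.65° = 1.6415.
n₃/n₁ = 1.8033. Then tan θ_B(1→3) = n₃/n₁, so θ_B(1→3) = arctan(1.8033) = 60.99°.

θ_B ≈ 60.99°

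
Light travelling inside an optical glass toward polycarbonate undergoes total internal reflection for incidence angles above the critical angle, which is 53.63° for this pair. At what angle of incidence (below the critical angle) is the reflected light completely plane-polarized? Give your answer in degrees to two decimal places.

At the critical angle sin θ_c = n₂/n₁, giving n₂/n₁ = sin 53.63° = 0.8052.
Then tan θ_B = n₂/n₁ = 0.8052, so θ_B = arctan 0.8052 = 38.84°.

θ_B ≈ 38.84°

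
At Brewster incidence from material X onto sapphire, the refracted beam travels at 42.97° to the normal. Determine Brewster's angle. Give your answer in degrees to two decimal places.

Brewster's condition makes the reflected and refracted beams perpendicular: θ_B + θ_t = 90°.
θ_B = 90° − 42.97° = 47.03°.

θ_B ≈ 47.03°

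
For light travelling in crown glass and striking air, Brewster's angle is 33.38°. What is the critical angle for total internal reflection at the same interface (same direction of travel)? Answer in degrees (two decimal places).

tan θ_B = n₂/n₁ = tan 33.38° = 0.6589.
Total internal reflection: sin θ_c = n₂/n₁ = 0.6589.
θ_c = arcsin(0.6589) = 41.21°.

θ_c ≈ 41.21°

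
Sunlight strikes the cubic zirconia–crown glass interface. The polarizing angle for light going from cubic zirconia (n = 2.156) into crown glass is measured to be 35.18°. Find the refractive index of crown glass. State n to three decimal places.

At the polarizing angle, tan θ_B = n₂/n₁ with n₁ on the incident side (cubic zirconia) and n₂ on the transmitted side (crown glass).
n₂ = n₁ tan θ_B = 2.156 × tan 35.18° = 1.520.

n ≈ 1.520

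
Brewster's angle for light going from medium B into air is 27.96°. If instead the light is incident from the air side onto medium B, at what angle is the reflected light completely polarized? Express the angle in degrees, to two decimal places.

θ_B' ≈ 62.04°

The two Brewster angles are complementary: θ_B' = 90° − θ_B = 90° − 27.96° = 62.04°.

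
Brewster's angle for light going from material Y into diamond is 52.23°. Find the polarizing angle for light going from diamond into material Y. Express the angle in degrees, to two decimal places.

θ_B' ≈ 37.77°

The two Brewster angles are complementary: θ_B' = 90° − θ_B = 90° − 52.23° = 37.77°.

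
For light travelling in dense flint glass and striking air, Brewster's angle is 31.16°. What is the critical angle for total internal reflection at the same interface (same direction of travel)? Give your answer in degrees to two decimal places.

θ_c ≈ 37.20°

n₂/n₁ = tan 31.16° = 0.6047; the critical angle satisfies sin θ_c = n₂/n₁.
θ_c = arcsin(0.6047) = 37.20°.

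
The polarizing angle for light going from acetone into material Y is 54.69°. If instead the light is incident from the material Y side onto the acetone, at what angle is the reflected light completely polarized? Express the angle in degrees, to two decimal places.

The two Brewster angles are complementary: θ_B' = 90° − θ_B = 90° − 54.69° = 35.31°.

θ_B' ≈ 35.31°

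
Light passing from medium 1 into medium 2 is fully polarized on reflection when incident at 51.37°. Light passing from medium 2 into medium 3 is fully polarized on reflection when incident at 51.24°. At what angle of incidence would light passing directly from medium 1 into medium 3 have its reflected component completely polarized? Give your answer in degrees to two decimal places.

θ_B ≈ 57.32°

tan θ_B(1→2) = n₂/n₁ = tan 51.37° = 1.2513.
tan θ_B(2→3) = n₃/n₂ = tan 51.24° = 1.2455.
n₃/n₁ = 1.5586. Then tan θ_B(1→3) = n₃/n₁, so θ_B(1→3) = arctan(1.5586) = 57.32°.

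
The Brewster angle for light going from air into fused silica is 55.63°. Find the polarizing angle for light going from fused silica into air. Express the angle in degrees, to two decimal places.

θ_B' ≈ 34.37°

tan θ_B' = n₁/n₂ = 1/tan θ_B, so θ_B' = 90° − θ_B.
θ_B' = 90° − 55.63° = 34.37°.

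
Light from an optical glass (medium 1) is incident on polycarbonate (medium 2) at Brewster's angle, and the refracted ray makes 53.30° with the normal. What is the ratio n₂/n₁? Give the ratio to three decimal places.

θ_B + θ_t = 90°, so θ_B = 90° − 53.30° = 36.70°.
Then n₂/n₁ = tan θ_B = tan 36.70° = 0.745.

n₂/n₁ ≈ 0.745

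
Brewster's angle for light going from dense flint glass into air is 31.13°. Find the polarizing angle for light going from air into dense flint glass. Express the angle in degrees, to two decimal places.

θ_B' ≈ 58.87°

The two Brewster angles are complementary: θ_B' = 90° − θ_B = 90° − 31.13° = 58.87°.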